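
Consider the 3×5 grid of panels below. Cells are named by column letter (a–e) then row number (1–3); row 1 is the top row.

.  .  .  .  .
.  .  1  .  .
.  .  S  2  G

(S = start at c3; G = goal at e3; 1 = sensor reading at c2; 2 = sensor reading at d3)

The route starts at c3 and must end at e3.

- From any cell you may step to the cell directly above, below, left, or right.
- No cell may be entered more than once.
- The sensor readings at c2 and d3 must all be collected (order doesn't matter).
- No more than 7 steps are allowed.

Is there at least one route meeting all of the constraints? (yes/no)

yes

One route that works: c3 → c2 → d2 → d3 → e3.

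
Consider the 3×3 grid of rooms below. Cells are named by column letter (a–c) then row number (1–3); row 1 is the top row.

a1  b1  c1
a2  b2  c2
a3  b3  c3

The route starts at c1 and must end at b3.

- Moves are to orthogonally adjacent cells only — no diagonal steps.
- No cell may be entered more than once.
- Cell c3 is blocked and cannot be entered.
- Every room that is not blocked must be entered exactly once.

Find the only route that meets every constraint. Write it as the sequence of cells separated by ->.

c1 -> c2 -> b2 -> b1 -> a1 -> a2 -> a3 -> b3

Need to visit all 8 open cells exactly once, starting at c1 and ending at b3.
Cell a1 has only two open neighbours (a2 and b1), so the path must pass straight through it: one of those is the cell it's entered from and the other is where it exits.
Route from c1: down 1 to c2, left 1 to b2, up 1 to b1, left 1 to a1, down 2 to a3, right 1 to b3 — 7 moves in all.
Check: all 8 open cells covered.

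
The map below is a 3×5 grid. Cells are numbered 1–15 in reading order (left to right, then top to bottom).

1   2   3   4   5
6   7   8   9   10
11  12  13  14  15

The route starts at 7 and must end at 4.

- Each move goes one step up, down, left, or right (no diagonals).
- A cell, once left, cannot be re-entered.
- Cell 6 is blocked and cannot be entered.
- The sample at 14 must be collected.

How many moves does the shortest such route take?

5

Any route passes through 14 somewhere between 7 and 4. Summing Manhattan distances along the two legs (7 → 14 → 4) gives a lower bound of 3 + 2 = 5 moves.
A route of 5 moves achieves this: 7 → 12 → 13 → 14 → 9 → 4.
Since 5 matches the lower bound, it is optimal.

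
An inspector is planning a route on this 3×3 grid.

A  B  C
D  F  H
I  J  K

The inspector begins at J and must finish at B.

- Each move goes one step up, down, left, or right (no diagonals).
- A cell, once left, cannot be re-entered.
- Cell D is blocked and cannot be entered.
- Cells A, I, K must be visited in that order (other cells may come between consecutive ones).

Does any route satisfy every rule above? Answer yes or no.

A must be visited but has only one open neighbour (B), and it is neither the start nor the goal — the route would have to enter and leave through B, re-entering it.

no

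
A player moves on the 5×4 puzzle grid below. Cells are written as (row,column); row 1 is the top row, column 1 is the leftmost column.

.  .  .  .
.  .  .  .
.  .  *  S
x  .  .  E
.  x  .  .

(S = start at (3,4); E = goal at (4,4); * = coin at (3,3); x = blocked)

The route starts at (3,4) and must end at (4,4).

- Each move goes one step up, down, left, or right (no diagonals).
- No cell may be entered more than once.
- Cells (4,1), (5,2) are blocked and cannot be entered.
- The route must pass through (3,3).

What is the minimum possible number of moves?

Any route passes through (3,3) somewhere between (3,4) and (4,4). Summing Manhattan distances along the two legs ((3,4) → (3,3) → (4,4)) gives a lower bound of 1 + 2 = 3 moves.
A route of 3 moves achieves this: (3,4) → (3,3) → (4,3) → (4,4).
Since 3 matches the lower bound, it is optimal.

3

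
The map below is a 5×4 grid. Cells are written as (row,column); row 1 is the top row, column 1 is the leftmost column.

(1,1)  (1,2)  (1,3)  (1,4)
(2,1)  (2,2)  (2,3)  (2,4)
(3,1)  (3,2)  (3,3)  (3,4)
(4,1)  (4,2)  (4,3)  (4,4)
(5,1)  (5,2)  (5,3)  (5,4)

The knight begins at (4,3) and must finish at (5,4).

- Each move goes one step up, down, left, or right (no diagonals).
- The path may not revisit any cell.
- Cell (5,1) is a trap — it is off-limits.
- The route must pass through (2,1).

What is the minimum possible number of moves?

10

Any route passes through (2,1) somewhere between (4,3) and (5,4). Summing Manhattan distances along the two legs ((4,3) → (2,1) → (5,4)) gives a lower bound of 4 + 6 = 10 moves.
A route of 10 moves achieves this: (4,3) → (3,3) → (2,3) → (2,2) → (2,1) → (3,1) → (4,1) → (4,2) → (5,2) → (5,3) → (5,4).
Since 10 matches the lower bound, it is optimal.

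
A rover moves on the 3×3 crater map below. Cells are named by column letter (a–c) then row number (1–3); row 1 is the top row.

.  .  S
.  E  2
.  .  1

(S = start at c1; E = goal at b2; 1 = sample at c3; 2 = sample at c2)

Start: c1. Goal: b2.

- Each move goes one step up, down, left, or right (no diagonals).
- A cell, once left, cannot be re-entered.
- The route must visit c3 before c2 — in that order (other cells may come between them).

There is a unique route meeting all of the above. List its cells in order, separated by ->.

c1 -> b1 -> a1 -> a2 -> a3 -> b3 -> c3 -> c2 -> b2

The waypoints must appear in the order c3, c2, with no cell reused.
Route from c1: 2× left (reaching a1), 2× down (reaching a3), 2× right (reaching c3), up to c2, left to b2 — 8 moves in all.
Check: order respected (1 at step 6, 2 at step 7).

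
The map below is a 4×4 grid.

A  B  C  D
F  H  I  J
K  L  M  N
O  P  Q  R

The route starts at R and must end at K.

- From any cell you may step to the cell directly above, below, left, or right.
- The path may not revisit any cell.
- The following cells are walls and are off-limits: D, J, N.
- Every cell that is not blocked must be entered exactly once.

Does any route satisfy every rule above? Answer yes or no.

yes

One route that works: R → Q → M → I → C → B → A → F → H → L → P → O → K.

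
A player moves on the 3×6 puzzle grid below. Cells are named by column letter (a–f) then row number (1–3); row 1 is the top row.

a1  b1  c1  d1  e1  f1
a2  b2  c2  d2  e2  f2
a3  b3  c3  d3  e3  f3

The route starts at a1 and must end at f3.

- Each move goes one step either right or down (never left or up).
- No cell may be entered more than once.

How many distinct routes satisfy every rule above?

A right/down-only route from a1 to f3 makes exactly 2 down-moves and 5 right-moves in some order.
With no other constraints that would be C(7,2) = 21 routes.
That gives 21 routes.

21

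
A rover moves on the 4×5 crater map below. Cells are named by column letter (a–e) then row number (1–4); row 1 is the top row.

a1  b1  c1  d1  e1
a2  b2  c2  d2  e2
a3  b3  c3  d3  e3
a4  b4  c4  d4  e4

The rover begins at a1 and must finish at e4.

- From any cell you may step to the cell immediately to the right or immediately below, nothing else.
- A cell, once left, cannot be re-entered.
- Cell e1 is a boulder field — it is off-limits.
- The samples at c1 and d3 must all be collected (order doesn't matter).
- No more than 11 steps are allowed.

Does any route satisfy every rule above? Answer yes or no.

One route that works: a1 → b1 → c1 → c2 → c3 → d3 → d4 → e4.

yes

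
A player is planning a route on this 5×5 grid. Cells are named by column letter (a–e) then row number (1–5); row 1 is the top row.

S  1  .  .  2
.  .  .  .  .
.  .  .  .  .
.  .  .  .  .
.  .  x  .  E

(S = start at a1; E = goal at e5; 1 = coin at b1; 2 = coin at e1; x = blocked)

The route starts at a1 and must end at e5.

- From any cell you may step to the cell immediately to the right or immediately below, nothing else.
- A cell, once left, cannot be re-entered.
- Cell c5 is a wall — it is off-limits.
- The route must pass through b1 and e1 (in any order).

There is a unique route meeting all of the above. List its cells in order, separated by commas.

a1, b1, c1, d1, e1, e2, e3, e4, e5

Moves only go right or down, so the column and row indices never decrease.
Route from a1: right 4 to e1, down 4 to e5 — 8 moves in all.
Check: all required cells visited.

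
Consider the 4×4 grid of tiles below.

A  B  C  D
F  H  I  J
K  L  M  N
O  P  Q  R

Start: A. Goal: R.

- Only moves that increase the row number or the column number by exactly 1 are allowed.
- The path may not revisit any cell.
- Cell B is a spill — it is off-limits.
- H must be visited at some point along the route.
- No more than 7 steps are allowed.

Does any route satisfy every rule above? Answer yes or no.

yes

One route that works: A → F → H → L → P → Q → R.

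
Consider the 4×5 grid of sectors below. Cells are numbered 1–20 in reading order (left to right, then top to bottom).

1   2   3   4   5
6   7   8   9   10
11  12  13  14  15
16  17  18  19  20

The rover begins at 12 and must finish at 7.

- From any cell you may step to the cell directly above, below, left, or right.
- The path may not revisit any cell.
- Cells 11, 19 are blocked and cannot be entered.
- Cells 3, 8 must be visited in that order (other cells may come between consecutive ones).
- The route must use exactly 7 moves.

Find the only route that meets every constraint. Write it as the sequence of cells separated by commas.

The waypoints must appear in the order 3, 8, with no cell reused.
Route from 12: right 2 to 14, up 2 to 4, left 1 to 3, down 1 to 8, left 1 to 7 — 7 moves in all.
Check: order respected (3 at step 5, 8 at step 6); 7 moves as required.

12, 13, 14, 9, 4, 3, 8, 7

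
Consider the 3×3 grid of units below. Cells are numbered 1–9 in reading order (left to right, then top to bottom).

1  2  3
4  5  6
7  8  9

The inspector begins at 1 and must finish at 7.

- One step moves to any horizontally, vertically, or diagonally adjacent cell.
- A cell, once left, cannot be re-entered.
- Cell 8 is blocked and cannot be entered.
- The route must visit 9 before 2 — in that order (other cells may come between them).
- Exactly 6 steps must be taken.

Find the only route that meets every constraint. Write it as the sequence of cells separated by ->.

1 -> 5 -> 9 -> 6 -> 2 -> 4 -> 7

The waypoints must appear in the order 9, 2, with no cell reused.
Route from 1: 2× down-right (reaching 9), up to 6, up-left to 2, down-left to 4, down to 7 — 6 moves in all.
Check: order respected (9 at step 2, 2 at step 4); 6 moves as required.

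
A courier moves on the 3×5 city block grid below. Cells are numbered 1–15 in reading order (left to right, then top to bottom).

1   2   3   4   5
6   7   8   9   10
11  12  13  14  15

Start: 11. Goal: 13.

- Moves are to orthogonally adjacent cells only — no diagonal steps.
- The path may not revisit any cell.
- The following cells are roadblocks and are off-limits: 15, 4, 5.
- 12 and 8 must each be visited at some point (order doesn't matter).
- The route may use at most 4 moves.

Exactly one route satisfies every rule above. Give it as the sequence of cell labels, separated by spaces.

11 12 7 8 13

The budget equals the shortest possible length, so every move has to be on a shortest route through the required cells.
Route from 11: right 1 to 12, up 1 to 7, right 1 to 8, down 1 to 13 — 4 moves in all.
Check: all required cells visited; 4 ≤ 4 moves.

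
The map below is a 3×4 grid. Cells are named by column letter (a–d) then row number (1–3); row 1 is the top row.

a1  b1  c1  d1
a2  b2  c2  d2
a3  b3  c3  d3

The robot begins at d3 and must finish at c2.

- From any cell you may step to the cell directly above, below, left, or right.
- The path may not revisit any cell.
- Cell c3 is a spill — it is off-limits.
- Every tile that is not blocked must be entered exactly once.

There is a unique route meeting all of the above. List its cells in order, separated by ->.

Need to visit all 11 open cells exactly once, starting at d3 and ending at c2.
Cell a1 has only two open neighbours (a2 and b1), so the path must pass straight through it: one of those is the cell it's entered from and the other is where it exits.
Route from d3: up 2 to d1, left 3 to a1, down 2 to a3, right 1 to b3, up 1 to b2, right 1 to c2 — 10 moves in all.
Check: all 11 open cells covered.

d3 -> d2 -> d1 -> c1 -> b1 -> a1 -> a2 -> a3 -> b3 -> b2 -> c2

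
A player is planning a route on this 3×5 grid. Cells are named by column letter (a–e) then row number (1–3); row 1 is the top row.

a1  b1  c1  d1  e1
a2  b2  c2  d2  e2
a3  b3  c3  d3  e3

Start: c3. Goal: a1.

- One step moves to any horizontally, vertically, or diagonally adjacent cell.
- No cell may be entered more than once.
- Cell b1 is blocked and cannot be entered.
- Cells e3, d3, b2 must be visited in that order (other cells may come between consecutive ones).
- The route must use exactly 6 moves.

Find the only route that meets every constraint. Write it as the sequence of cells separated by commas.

c3, d2, e3, d3, c2, b2, a1

The waypoints must appear in the order e3, d3, b2, with no cell reused.
Route from c3: up-right to d2, down-right to e3, left to d3, up-left to c2, left to b2, up-left to a1 — 6 moves in all.
Check: order respected (e3 at step 2, d3 at step 3, b2 at step 5); 6 moves as required.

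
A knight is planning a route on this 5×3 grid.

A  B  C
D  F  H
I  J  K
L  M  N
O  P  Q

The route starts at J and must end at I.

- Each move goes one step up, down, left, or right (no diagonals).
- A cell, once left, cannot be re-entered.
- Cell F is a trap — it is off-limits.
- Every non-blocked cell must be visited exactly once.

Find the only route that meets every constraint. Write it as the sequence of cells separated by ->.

Need to visit all 14 open cells exactly once, starting at J and ending at I.
Cell A has only two open neighbours (D and B), so the path must pass straight through it: one of those is the cell it's entered from and the other is where it exits.
Route from J: down to M, left to L, down to O, 2× right (reaching Q), 4× up (reaching C), 2× left (reaching A), 2× down (reaching I) — 13 moves in all.
Check: all 14 open cells covered.

J -> M -> L -> O -> P -> Q -> N -> K -> H -> C -> B -> A -> D -> I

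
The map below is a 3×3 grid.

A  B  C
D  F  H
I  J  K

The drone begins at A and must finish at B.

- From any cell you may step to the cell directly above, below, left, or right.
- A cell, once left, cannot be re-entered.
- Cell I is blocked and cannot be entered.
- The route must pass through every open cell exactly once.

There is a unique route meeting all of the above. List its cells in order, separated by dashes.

Need to visit all 8 open cells exactly once, starting at A and ending at B.
Route from A: down 1 to D, right 1 to F, down 1 to J, right 1 to K, up 2 to C, left 1 to B — 7 moves in all.
Check: all 8 open cells covered.

A - D - F - J - K - H - C - B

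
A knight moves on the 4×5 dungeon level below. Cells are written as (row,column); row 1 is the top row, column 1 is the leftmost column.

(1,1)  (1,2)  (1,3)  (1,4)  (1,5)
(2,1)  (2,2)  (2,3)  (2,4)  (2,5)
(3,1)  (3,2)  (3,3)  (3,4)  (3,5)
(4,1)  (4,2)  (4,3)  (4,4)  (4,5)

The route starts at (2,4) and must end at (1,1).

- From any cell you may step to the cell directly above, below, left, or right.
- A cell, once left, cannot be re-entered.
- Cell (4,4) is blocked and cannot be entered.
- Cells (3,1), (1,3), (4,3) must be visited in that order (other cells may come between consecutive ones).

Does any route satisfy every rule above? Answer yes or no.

no

Ignoring the required order, 51 revisit-free routes from (2,4) to (1,1) pass through all of (3,1), (1,3), and (4,3); the waypoint orders that occur are (1,3) → (4,3) → (3,1) (39); (4,3) → (3,1) → (1,3) (9); (3,1) → (4,3) → (1,3) (3) — never (3,1) → (1,3) → (4,3).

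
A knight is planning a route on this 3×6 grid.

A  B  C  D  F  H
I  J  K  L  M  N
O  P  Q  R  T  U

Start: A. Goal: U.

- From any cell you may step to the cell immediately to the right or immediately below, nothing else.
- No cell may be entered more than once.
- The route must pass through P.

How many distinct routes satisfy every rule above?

3

A right/down-only route from A to U makes exactly 2 down-moves and 5 right-moves in some order.
With no other constraints that would be C(7,2) = 21 routes.
Split at P and multiply the segment counts: A→P: 3; P→U: 1; product = 3.
That gives 3 routes.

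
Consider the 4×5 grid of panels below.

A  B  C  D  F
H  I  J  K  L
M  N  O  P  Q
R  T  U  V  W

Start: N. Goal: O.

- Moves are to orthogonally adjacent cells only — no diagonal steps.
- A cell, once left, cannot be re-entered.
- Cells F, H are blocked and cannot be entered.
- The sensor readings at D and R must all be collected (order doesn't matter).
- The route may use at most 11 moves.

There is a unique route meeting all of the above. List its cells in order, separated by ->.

Any route must reach D and R and still end at O within 11 moves, so the order of the required stops is forced.
Route from N: left 1 to M, down 1 to R, right 3 to V, up 3 to D, left 1 to C, down 2 to O — 11 moves in all.
Check: all required cells visited; 11 ≤ 11 moves.

N -> M -> R -> T -> U -> V -> P -> K -> D -> C -> J -> O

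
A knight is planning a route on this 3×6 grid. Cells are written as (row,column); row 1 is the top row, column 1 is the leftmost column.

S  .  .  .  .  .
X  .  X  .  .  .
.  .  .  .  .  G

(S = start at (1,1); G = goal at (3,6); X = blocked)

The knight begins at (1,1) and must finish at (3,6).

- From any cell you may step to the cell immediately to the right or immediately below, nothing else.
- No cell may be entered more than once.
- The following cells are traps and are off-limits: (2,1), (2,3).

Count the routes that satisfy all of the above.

A right/down-only route from (1,1) to (3,6) makes exactly 2 down-moves and 5 right-moves in some order.
With no other constraints that would be C(7,2) = 21 routes.
Subtract routes through each blocked cell (inclusion–exclusion for overlaps): − through (2,1): 6 − through (2,3): 12 + through (2,1)&(2,3): 4 → 7.
That gives 7 routes.

7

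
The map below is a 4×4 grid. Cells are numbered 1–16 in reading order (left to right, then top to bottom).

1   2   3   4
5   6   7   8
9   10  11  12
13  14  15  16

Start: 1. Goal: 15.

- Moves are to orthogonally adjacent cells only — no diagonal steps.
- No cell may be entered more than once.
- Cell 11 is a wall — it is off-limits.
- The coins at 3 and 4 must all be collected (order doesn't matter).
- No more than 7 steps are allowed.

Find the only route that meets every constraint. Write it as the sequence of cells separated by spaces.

1 2 3 4 8 12 16 15

Any route must reach 3 and 4 and still end at 15 within 7 moves, so the order of the required stops is forced.
Route from 1: right 3 to 4, down 3 to 16, left 1 to 15 — 7 moves in all.
Check: all required cells visited; 7 ≤ 7 moves.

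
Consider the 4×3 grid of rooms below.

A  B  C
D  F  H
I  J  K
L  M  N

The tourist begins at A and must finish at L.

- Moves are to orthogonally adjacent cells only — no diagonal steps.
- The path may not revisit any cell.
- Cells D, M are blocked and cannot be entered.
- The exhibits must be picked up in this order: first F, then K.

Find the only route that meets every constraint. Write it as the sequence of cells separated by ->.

The waypoints must appear in the order F, K, with no cell reused.
Route from A: right 1 to B, down 1 to F, right 1 to H, down 1 to K, left 2 to I, down 1 to L — 7 moves in all.
Check: order respected (F at step 2, K at step 4).

A -> B -> F -> H -> K -> J -> I -> L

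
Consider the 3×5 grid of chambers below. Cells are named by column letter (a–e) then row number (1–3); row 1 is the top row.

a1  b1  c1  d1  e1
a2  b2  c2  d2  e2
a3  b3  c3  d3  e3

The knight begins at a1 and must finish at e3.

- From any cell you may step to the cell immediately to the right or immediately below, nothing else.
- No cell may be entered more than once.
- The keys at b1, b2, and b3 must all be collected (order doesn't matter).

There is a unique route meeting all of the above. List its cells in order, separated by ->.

Moves only go right or down, so the column and row indices never decrease.
Route from a1: right to b1, 2× down (reaching b3), 3× right (reaching e3) — 6 moves in all.
Check: all required cells visited.

a1 -> b1 -> b2 -> b3 -> c3 -> d3 -> e3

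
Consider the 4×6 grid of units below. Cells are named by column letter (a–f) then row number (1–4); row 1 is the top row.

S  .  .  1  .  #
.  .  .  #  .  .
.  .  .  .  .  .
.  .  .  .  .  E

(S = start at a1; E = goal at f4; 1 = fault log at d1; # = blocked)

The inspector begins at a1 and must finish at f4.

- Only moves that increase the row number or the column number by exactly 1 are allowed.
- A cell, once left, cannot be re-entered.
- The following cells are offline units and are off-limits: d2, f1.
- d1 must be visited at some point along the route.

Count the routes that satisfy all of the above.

3

A right/down-only route from a1 to f4 makes exactly 3 down-moves and 5 right-moves in some order.
With no other constraints that would be C(8,3) = 56 routes.
Split at d1 and multiply the segment counts (each segment already excludes blocked cells): a1→d1: 1; d1→f4: 3; product = 3.
That gives 3 routes.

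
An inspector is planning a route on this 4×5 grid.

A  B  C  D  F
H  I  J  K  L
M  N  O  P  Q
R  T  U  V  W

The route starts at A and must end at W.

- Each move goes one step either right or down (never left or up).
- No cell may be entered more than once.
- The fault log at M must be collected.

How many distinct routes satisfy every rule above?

A right/down-only route from A to W makes exactly 3 down-moves and 4 right-moves in some order.
With no other constraints that would be C(7,3) = 35 routes.
Split at M and multiply the segment counts: A→M: 1; M→W: 5; product = 5.
That gives 5 routes.

5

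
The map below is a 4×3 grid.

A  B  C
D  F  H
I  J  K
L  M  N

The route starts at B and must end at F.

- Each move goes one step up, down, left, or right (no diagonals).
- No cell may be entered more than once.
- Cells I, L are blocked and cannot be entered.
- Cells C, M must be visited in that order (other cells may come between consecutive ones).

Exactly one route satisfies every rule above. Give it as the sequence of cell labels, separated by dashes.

B - C - H - K - N - M - J - F

The waypoints must appear in the order C, M, with no cell reused.
Route from B: right 1 to C, down 3 to N, left 1 to M, up 2 to F — 7 moves in all.
Check: order respected (C at step 1, M at step 5).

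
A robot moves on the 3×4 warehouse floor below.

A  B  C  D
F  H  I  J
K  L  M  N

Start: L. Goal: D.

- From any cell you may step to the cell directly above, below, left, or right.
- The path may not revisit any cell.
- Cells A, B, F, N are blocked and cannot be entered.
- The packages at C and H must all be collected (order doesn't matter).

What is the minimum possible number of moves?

4

Any route passes through C and H in some order between L and D. Summing Manhattan distances along each leg and taking the cheapest ordering (L → H → C → D) gives a lower bound of 1 + 2 + 1 = 4 moves.
A route of 4 moves achieves this: L → H → I → C → D.
Since 4 matches the lower bound, it is optimal.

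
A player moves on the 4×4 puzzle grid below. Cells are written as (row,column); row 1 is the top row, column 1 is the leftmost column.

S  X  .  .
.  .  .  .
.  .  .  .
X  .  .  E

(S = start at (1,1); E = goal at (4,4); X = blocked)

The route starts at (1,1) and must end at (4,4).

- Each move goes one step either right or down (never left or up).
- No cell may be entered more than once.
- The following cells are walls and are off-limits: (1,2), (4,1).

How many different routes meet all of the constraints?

9

A right/down-only route from (1,1) to (4,4) makes exactly 3 down-moves and 3 right-moves in some order.
With no other constraints that would be C(6,3) = 20 routes.
Subtract routes through each blocked cell (inclusion–exclusion for overlaps): − through (1,2): 10 − through (4,1): 1 → 9.
That gives 9 routes.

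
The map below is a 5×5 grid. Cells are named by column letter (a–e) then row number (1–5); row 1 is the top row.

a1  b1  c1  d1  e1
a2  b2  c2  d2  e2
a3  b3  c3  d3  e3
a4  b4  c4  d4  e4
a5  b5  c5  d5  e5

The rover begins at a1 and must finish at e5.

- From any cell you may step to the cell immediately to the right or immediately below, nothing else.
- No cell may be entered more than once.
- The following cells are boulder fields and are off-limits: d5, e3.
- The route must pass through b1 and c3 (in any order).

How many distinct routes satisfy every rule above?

A right/down-only route from a1 to e5 makes exactly 4 down-moves and 4 right-moves in some order.
With no other constraints that would be C(8,4) = 70 routes.
A monotone route can only reach the required cells in the order b1, c3, so split there and multiply the segment counts (each segment already excludes blocked cells): a1→b1: 1; b1→c3: 3; c3→e5: 2; product = 6.
That gives 6 routes.

6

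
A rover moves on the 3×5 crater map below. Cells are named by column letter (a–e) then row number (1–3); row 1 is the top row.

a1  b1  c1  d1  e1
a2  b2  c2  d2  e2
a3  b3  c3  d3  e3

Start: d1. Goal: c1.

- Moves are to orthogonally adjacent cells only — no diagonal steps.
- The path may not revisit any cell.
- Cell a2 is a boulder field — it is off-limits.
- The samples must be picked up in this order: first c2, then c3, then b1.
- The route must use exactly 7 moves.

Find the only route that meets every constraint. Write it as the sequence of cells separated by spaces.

The waypoints must appear in the order c2, c3, b1, with no cell reused.
Route from d1: down 1 to d2, left 1 to c2, down 1 to c3, left 1 to b3, up 2 to b1, right 1 to c1 — 7 moves in all.
Check: order respected (c2 at step 2, c3 at step 3, b1 at step 6); 7 moves as required.

d1 d2 c2 c3 b3 b2 b1 c1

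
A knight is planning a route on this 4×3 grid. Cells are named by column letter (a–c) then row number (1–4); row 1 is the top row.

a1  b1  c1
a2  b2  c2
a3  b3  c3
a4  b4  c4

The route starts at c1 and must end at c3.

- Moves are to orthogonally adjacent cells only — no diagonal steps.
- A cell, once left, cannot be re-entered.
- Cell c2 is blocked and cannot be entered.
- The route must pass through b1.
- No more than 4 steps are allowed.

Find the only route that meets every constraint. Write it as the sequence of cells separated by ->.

c1 -> b1 -> b2 -> b3 -> c3

Any route must reach b1 and still end at c3 within 4 moves, so the order of the required stops is forced.
Route from c1: left to b1, 2× down (reaching b3), right to c3 — 4 moves in all.
Check: all required cells visited; 4 ≤ 4 moves.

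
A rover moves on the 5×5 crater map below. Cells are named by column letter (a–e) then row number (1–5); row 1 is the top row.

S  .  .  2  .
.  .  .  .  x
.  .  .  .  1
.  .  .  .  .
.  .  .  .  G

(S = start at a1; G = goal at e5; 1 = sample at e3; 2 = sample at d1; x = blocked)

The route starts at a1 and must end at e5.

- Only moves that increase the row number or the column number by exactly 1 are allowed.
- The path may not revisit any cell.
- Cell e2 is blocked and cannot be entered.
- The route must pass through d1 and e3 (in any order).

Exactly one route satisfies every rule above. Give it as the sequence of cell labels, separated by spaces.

a1 b1 c1 d1 d2 d3 e3 e4 e5

Moves only go right or down, so the column and row indices never decrease.
Route from a1: right 3 to d1, down 2 to d3, right 1 to e3, down 2 to e5 — 8 moves in all.
Check: all required cells visited.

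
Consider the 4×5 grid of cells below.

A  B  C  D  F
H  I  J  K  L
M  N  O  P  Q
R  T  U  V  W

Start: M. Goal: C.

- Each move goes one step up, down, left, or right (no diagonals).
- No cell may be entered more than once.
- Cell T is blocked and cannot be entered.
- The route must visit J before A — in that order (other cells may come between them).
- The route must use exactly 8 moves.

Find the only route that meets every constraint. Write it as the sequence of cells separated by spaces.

M N O J I H A B C

The waypoints must appear in the order J, A, with no cell reused.
Route from M: right 2 to O, up 1 to J, left 2 to H, up 1 to A, right 2 to C — 8 moves in all.
Check: order respected (J at step 3, A at step 6); 8 moves as required.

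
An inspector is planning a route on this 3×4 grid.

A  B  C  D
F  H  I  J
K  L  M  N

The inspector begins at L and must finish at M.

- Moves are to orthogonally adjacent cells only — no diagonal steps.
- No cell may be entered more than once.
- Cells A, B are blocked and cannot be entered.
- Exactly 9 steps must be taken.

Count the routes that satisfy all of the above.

Need simple routes of exactly 9 moves from L to M (Manhattan distance 1, so 4 moves are spent on a detour and 4 undoing it).
Enumerating: L K F H I C D J N M.
That gives 1 route.

1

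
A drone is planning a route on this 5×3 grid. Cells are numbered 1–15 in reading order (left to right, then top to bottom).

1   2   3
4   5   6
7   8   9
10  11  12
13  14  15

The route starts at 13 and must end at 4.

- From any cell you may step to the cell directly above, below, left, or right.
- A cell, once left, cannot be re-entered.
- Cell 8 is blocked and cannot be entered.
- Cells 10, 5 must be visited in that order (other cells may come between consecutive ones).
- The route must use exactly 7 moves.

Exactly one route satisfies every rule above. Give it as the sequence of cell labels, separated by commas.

13, 10, 11, 12, 9, 6, 5, 4

The waypoints must appear in the order 10, 5, with no cell reused.
Route from 13: up to 10, 2× right (reaching 12), 2× up (reaching 6), 2× left (reaching 4) — 7 moves in all.
Check: order respected (10 at step 1, 5 at step 6); 7 moves as required.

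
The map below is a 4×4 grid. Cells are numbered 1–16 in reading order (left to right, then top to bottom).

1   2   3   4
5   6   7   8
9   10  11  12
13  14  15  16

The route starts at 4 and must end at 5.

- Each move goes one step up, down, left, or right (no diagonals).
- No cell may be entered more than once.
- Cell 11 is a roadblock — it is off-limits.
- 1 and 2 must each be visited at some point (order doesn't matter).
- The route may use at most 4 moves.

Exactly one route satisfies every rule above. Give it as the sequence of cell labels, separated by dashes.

The 4-move cap with required stops at 1, 2 leaves no slack for detours.
Route from 4: 3× left (reaching 1), down to 5 — 4 moves in all.
Check: all required cells visited; 4 ≤ 4 moves.

4 - 3 - 2 - 1 - 5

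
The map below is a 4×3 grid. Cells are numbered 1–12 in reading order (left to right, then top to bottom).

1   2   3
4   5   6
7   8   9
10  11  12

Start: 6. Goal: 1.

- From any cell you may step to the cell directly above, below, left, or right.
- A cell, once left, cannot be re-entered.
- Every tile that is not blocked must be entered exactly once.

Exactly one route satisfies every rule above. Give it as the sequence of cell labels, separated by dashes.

Need to visit all 12 open cells exactly once, starting at 6 and ending at 1.
Cell 3 has only two open neighbours (6 and 2), so the path must pass straight through it: one of those is the cell it's entered from and the other is where it exits.
Route from 6: up to 3, left to 2, 2× down (reaching 8), right to 9, down to 12, 2× left (reaching 10), 3× up (reaching 1) — 11 moves in all.
Check: all 12 open cells covered.

6 - 3 - 2 - 5 - 8 - 9 - 12 - 11 - 10 - 7 - 4 - 1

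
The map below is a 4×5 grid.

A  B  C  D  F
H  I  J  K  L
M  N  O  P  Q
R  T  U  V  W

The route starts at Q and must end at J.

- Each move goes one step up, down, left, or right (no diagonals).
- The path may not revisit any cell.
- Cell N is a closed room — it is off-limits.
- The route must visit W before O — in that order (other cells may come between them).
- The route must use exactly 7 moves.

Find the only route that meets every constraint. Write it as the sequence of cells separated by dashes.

Q - W - V - U - O - P - K - J

The waypoints must appear in the order W, O, with no cell reused.
Route from Q: down 1 to W, left 2 to U, up 1 to O, right 1 to P, up 1 to K, left 1 to J — 7 moves in all.
Check: order respected (W at step 1, O at step 4); 7 moves as required.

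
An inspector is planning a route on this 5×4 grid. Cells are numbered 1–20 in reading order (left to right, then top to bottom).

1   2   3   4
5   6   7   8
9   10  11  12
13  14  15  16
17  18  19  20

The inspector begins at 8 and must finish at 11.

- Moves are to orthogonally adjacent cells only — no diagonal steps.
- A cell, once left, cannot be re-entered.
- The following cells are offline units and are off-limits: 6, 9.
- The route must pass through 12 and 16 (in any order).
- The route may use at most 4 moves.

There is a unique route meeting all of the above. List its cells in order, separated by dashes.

The 4-move cap with required stops at 12, 16 leaves no slack for detours.
Route from 8: 2× down (reaching 16), left to 15, up to 11 — 4 moves in all.
Check: all required cells visited; 4 ≤ 4 moves.

8 - 12 - 16 - 15 - 11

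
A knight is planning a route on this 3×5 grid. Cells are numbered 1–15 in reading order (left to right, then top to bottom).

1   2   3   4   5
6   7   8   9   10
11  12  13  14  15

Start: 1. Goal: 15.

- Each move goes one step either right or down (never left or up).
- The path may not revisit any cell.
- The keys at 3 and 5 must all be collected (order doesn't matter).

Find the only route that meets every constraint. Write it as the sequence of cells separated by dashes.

1 - 2 - 3 - 4 - 5 - 10 - 15

Moves only go right or down, so the column and row indices never decrease.
Route from 1: 4× right (reaching 5), 2× down (reaching 15) — 6 moves in all.
Check: all required cells visited.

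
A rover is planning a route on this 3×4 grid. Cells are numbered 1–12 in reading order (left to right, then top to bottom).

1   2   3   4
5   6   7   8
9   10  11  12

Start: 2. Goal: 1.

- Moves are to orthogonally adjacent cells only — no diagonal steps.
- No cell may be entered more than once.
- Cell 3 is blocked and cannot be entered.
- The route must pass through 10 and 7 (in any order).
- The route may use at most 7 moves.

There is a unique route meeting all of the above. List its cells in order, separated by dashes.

2 - 6 - 7 - 11 - 10 - 9 - 5 - 1

The budget equals the shortest possible length, so every move has to be on a shortest route through the required cells.
Route from 2: down 1 to 6, right 1 to 7, down 1 to 11, left 2 to 9, up 2 to 1 — 7 moves in all.
Check: all required cells visited; 7 ≤ 7 moves.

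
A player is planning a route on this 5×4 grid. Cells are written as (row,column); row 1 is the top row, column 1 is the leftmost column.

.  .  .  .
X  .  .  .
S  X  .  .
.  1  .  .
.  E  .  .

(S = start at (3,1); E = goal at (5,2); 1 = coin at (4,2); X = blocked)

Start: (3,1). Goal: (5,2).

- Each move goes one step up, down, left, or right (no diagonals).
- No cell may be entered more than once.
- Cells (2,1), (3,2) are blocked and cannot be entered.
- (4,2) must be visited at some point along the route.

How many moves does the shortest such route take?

Any route passes through (4,2) somewhere between (3,1) and (5,2). Summing Manhattan distances along the two legs ((3,1) → (4,2) → (5,2)) gives a lower bound of 2 + 1 = 3 moves.
A route of 3 moves achieves this: (3,1) → (4,1) → (4,2) → (5,2).
Since 3 matches the lower bound, it is optimal.

3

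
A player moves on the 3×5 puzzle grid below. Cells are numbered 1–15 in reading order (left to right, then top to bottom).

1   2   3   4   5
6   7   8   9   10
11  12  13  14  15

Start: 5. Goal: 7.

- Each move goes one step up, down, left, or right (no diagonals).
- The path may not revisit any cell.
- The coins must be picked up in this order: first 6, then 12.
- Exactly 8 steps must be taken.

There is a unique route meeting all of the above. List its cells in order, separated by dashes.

The waypoints must appear in the order 6, 12, with no cell reused.
Route from 5: left 4 to 1, down 2 to 11, right 1 to 12, up 1 to 7 — 8 moves in all.
Check: order respected (6 at step 5, 12 at step 7); 8 moves as required.

5 - 4 - 3 - 2 - 1 - 6 - 11 - 12 - 7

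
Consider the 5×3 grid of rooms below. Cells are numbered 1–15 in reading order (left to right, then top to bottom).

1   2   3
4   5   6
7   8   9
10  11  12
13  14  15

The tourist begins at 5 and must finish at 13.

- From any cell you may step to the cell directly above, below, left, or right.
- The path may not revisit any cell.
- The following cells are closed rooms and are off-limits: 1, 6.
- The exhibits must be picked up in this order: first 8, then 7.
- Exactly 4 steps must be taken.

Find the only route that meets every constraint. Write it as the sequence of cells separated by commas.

5, 8, 7, 10, 13

The waypoints must appear in the order 8, 7, with no cell reused.
Route from 5: down 1 to 8, left 1 to 7, down 2 to 13 — 4 moves in all.
Check: order respected (8 at step 1, 7 at step 2); 4 moves as required.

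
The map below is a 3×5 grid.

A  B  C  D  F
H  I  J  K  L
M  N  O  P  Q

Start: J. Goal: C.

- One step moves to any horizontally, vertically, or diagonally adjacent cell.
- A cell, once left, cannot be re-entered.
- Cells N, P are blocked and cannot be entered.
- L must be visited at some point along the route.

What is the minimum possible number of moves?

Any route passes through L somewhere between J and C. Summing Chebyshev distances along the two legs (J → L → C) gives a lower bound of 2 + 2 = 4 moves.
A route of 4 moves achieves this: J → D → L → K → C.
Since 4 matches the lower bound, it is optimal.

4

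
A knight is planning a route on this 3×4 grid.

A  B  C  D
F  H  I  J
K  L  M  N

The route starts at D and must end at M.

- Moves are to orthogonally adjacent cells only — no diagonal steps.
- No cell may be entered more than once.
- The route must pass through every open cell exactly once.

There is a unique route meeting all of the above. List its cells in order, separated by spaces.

D C B A F K L H I J N M

Need to visit all 12 open cells exactly once, starting at D and ending at M.
Route from D: 3× left (reaching A), 2× down (reaching K), right to L, up to H, 2× right (reaching J), down to N, left to M — 11 moves in all.
Check: all 12 open cells covered.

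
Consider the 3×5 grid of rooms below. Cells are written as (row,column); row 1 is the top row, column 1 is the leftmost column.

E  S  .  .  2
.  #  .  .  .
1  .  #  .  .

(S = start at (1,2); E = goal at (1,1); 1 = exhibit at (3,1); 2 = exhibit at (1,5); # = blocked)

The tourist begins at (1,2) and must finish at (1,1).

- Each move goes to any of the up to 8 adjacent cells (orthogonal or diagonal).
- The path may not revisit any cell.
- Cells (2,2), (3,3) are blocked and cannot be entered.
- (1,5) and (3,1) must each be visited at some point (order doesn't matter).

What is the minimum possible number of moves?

Any route passes through (1,5) and (3,1) in some order between (1,2) and (1,1). Summing Chebyshev distances along each leg and taking the cheapest ordering ((1,2) → (1,5) → (3,1) → (1,1)) gives a lower bound of 3 + 4 + 2 = 9 moves.
A route of 9 moves achieves this: (1,2) → (1,3) → (1,4) → (1,5) → (2,4) → (2,3) → (3,2) → (3,1) → (2,1) → (1,1).
Since 9 matches the lower bound, it is optimal.

9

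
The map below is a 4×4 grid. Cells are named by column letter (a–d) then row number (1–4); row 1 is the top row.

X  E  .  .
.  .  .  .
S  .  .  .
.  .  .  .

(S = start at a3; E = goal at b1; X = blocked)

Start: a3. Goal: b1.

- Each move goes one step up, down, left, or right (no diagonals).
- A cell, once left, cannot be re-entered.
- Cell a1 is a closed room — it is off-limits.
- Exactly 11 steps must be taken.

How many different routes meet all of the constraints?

Need simple routes of exactly 11 moves from a3 to b1 (Manhattan distance 3, so 4 moves are spent on a detour and 4 undoing it).
Branch systematically from the start, pruning whenever the remaining move budget drops below the Manhattan distance to b1 or differs from it in parity. Grouping the completions by first move — via a2: 9; via a4: 11; via b3: 5 — and summing: 9 + 11 + 5 = 25.
That gives 25 routes.

25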